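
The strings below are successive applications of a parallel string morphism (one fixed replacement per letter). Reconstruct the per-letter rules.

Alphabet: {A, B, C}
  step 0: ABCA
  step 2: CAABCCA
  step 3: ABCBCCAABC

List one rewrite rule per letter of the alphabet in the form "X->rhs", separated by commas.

  step 2 ⇒ step 3: CAABCCA ⇒ A·BC·BC·C·A·A·BC
    A ↦ BC
    B ↦ C
    C ↦ A

A->BC, B->C, C->A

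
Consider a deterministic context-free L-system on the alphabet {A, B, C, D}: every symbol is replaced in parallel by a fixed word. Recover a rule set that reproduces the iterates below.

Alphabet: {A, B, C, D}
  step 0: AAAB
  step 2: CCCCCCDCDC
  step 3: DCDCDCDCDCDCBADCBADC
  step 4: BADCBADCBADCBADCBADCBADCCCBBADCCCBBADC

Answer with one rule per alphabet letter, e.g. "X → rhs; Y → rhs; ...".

A->B, B->CC, C->DC, D->BA

  step 3 ⇒ step 4: DCDCDCDCDCDCBADCBADC ⇒ BA·DC·BA·DC·BA·DC·BA·DC·BA·DC·BA·DC·CC·B·BA·DC·CC·B·BA·DC
    A ↦ B
    B ↦ CC
    C ↦ DC
    D ↦ BA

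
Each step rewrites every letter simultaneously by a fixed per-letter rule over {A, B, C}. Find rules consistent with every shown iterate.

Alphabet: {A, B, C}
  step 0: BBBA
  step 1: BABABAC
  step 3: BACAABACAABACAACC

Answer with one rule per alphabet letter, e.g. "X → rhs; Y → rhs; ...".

A->C, B->BA, C->AA

  step 0 ⇒ step 1: BBBA ⇒ BA·BA·BA·C
    A ↦ C
    B ↦ BA
    C ↦ AA  (constrained at step 1)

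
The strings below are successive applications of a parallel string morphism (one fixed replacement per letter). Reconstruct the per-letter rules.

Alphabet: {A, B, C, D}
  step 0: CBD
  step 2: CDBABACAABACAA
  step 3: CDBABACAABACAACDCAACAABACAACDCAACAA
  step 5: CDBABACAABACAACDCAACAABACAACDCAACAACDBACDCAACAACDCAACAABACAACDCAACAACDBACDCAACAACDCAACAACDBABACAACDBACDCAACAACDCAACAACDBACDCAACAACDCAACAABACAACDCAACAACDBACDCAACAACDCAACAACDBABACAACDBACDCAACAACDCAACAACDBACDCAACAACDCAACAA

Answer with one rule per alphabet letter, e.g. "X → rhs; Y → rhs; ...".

  step 2 ⇒ step 3: CDBABACAABACAA ⇒ CD·BA·BA·CAA·BA·CAA·CD·CAA·CAA·BA·CAA·CD·CAA·CAA
    A ↦ CAA
    B ↦ BA
    C ↦ CD
    D ↦ BA

A->CAA, B->BA, C->CD, D->BA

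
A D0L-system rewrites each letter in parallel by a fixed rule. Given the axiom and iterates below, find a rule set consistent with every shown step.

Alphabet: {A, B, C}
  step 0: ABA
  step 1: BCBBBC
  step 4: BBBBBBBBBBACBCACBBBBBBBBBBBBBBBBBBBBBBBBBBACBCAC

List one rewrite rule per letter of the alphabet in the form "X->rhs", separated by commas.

A->BC, B->BB, C->AC

  step 0 ⇒ step 1: ABA ⇒ BC·BB·BC
    A ↦ BC
    B ↦ BB
    C ↦ AC  (constrained at step 1)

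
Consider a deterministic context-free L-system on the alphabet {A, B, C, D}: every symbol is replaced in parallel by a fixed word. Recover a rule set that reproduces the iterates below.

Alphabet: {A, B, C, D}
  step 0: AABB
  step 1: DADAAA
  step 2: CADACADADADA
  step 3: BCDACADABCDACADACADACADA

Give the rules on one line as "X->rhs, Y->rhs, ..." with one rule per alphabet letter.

  step 2 ⇒ step 3: CADACADADADA ⇒ BC·DA·CA·DA·BC·DA·CA·DA·CA·DA·CA·DA
    A ↦ DA
    C ↦ BC
    D ↦ CA
  step 0 ⇒ step 1: AABB ⇒ DA·DA·A·A
    B ↦ A

A->DA, B->A, C->BC, D->CA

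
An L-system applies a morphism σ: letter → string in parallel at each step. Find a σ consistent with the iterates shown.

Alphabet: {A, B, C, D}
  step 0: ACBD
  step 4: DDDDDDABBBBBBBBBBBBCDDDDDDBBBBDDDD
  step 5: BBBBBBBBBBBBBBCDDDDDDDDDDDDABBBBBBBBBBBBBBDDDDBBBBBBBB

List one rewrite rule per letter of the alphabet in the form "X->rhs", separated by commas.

  step 4 ⇒ step 5: DDDDDDABBBBBBBBBBBBCDDDDDDBBBBDDDD ⇒ BB·BB·BB·BB·BB·BB·BBC·D·D·D·D·D·D·D·D·D·D·D·D·ABB·BB·BB·BB·BB·BB·BB·D·D·D·D·BB·BB·BB·BB
    A ↦ BBC
    B ↦ D
    C ↦ ABB
    D ↦ BB

A->BBC, B->D, C->ABB, D->BB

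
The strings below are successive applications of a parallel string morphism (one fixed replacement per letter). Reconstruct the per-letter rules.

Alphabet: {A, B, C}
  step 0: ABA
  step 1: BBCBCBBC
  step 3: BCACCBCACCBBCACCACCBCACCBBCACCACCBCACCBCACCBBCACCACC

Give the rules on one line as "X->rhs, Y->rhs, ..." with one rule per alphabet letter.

A->BBC, B->BC, C->ACC

  step 0 ⇒ step 1: ABA ⇒ BBC·BC·BBC
    A ↦ BBC
    B ↦ BC
    C ↦ ACC  (constrained at step 1)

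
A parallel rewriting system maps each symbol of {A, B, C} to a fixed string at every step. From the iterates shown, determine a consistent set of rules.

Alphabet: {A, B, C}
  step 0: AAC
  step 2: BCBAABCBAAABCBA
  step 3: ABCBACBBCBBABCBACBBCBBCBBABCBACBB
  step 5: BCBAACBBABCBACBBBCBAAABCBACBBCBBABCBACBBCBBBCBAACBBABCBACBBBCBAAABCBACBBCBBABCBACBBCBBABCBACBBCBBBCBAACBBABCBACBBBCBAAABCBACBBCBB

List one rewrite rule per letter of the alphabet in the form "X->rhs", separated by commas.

A->CBB, B->A, C->BCB

  step 2 ⇒ step 3: BCBAABCBAAABCBA ⇒ A·BCB·A·CBB·CBB·A·BCB·A·CBB·CBB·CBB·A·BCB·A·CBB
    A ↦ CBB
    B ↦ A
    C ↦ BCB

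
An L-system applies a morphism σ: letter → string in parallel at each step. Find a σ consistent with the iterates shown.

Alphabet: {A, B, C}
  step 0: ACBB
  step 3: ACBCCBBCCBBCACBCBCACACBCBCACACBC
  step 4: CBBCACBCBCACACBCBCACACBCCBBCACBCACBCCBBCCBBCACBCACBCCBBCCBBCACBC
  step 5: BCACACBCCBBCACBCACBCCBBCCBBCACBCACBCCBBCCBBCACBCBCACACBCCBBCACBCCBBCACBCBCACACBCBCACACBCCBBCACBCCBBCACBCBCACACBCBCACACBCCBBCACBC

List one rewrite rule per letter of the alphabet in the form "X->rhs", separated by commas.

A->CB, B->AC, C->BC

  step 4 ⇒ step 5: CBBCACBCBCACACBCBCACACBCCBBCACBCACBCCBBCCBBCACBCACBCCBBCCBBCACBC ⇒ BC·AC·AC·BC·CB·BC·AC·BC·AC·BC·CB·BC·CB·BC·AC·BC·AC·BC·CB·BC·CB·BC·AC·BC·BC·AC·AC·BC·CB·BC·AC·BC·CB·BC·AC·BC·BC·AC·AC·BC·BC·AC·AC·BC·CB·BC·AC·BC·CB·BC·AC·BC·BC·AC·AC·BC·BC·AC·AC·BC·CB·BC·AC·BC
    A ↦ CB
    B ↦ AC
    C ↦ BC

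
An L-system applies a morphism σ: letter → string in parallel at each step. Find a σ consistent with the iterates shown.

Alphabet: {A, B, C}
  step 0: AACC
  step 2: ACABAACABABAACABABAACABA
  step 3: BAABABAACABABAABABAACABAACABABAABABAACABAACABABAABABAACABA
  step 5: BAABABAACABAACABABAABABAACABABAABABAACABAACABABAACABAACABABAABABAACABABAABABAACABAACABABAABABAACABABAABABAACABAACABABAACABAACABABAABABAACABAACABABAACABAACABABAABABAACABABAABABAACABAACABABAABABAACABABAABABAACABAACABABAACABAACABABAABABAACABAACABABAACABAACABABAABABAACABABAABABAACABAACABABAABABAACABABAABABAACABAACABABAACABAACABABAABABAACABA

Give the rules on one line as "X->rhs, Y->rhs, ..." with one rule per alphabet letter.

  step 2 ⇒ step 3: ACABAACABABAACABABAACABA ⇒ BA·ABA·BA·ACA·BA·BA·ABA·BA·ACA·BA·ACA·BA·BA·ABA·BA·ACA·BA·ACA·BA·BA·ABA·BA·ACA·BA
    A ↦ BA
    B ↦ ACA
    C ↦ ABA

A->BA, B->ACA, C->ABA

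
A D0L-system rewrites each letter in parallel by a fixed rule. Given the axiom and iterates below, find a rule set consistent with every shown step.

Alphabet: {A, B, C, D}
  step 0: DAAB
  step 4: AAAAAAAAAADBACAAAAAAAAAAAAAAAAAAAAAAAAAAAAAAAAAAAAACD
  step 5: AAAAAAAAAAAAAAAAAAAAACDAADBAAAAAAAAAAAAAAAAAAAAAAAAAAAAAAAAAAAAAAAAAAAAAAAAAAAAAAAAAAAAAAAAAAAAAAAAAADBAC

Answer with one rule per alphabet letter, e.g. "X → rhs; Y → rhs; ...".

  step 4 ⇒ step 5: AAAAAAAAAADBACAAAAAAAAAAAAAAAAAAAAAAAAAAAAAAAAAAAAACD ⇒ AA·AA·AA·AA·AA·AA·AA·AA·AA·AA·AC·D·AA·DB·AA·AA·AA·AA·AA·AA·AA·AA·AA·AA·AA·AA·AA·AA·AA·AA·AA·AA·AA·AA·AA·AA·AA·AA·AA·AA·AA·AA·AA·AA·AA·AA·AA·AA·AA·AA·AA·DB·AC
    A ↦ AA
    B ↦ D
    C ↦ DB
    D ↦ AC

A->AA, B->D, C->DB, D->AC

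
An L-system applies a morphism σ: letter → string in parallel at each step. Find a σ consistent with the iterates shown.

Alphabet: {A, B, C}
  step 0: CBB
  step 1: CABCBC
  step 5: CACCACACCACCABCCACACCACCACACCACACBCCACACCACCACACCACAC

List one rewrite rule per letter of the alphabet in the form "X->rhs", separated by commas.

  step 0 ⇒ step 1: CBB ⇒ CA·BC·BC
    B ↦ BC
    C ↦ CA
    A ↦ C  (constrained at step 1)

A->C, B->BC, C->CA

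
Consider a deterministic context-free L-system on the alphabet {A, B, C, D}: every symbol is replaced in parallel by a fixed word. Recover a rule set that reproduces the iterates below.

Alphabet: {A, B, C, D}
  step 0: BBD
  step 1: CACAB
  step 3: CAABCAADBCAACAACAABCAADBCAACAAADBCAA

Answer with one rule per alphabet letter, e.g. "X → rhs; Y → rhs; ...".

A->CAA, B->CA, C->ADB, D->B

  step 0 ⇒ step 1: BBD ⇒ CA·CA·B
    B ↦ CA
    D ↦ B
    A ↦ CAA  (constrained at step 1)
    C ↦ ADB  (constrained at step 1)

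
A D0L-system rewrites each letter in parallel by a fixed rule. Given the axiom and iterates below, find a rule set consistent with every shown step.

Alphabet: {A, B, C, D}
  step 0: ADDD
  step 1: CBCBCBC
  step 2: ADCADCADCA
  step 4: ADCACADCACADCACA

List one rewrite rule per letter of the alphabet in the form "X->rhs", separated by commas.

A->C, B->DC, C->A, D->BC

  step 1 ⇒ step 2: CBCBCBC ⇒ A·DC·A·DC·A·DC·A
    B ↦ DC
    C ↦ A
  step 0 ⇒ step 1: ADDD ⇒ C·BC·BC·BC
    A ↦ C
  step 0 ⇒ step 1: ADDD ⇒ C·BC·BC·BC
    D ↦ BC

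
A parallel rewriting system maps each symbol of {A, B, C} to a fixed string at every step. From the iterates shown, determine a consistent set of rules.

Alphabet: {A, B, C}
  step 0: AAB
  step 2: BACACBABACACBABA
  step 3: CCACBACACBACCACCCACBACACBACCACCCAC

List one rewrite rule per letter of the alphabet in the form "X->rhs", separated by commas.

  step 2 ⇒ step 3: BACACBABACACBABA ⇒ C·CAC·BA·CAC·BA·C·CAC·C·CAC·BA·CAC·BA·C·CAC·C·CAC
    A ↦ CAC
    B ↦ C
    C ↦ BA

A->CAC, B->C, C->BA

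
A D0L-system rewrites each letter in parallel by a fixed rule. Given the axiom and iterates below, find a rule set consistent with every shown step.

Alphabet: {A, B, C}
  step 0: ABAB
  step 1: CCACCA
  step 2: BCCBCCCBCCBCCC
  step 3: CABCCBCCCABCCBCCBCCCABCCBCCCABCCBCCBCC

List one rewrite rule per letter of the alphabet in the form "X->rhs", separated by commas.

  step 2 ⇒ step 3: BCCBCCCBCCBCCC ⇒ CA·BCC·BCC·CA·BCC·BCC·BCC·CA·BCC·BCC·CA·BCC·BCC·BCC
    B ↦ CA
    C ↦ BCC
  step 0 ⇒ step 1: ABAB ⇒ C·CA·C·CA
    A ↦ C

A->C, B->CA, C->BCC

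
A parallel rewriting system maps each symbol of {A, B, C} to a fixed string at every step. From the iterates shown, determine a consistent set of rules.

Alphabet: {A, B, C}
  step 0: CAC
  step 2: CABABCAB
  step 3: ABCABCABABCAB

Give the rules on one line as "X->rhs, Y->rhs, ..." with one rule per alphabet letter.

  step 2 ⇒ step 3: CABABCAB ⇒ AB·C·AB·C·AB·AB·C·AB
    A ↦ C
    B ↦ AB
    C ↦ AB

A->C, B->AB, C->AB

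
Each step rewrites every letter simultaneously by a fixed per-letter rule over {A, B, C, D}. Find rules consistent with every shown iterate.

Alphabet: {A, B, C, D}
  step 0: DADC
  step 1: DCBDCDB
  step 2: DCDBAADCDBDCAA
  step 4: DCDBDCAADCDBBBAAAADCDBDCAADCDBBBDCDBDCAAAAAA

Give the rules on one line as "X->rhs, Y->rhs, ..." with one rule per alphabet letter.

  step 1 ⇒ step 2: DCBDCDB ⇒ DC·DB·AA·DC·DB·DC·AA
    B ↦ AA
    C ↦ DB
    D ↦ DC
  step 0 ⇒ step 1: DADC ⇒ DC·B·DC·DB
    A ↦ B

A->B, B->AA, C->DB, D->DC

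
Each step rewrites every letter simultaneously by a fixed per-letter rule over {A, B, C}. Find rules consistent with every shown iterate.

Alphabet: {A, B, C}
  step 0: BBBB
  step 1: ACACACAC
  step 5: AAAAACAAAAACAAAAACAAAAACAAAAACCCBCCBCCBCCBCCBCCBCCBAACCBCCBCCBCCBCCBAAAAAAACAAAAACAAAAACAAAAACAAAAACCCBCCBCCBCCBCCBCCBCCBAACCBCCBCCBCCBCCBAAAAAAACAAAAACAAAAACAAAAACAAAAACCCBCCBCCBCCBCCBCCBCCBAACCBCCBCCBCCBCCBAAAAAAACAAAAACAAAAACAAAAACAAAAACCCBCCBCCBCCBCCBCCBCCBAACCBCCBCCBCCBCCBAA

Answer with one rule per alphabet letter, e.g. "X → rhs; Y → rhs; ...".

A->CCB, B->AC, C->AA

  step 0 ⇒ step 1: BBBB ⇒ AC·AC·AC·AC
    B ↦ AC
    A ↦ CCB  (constrained at step 1)
    C ↦ AA  (constrained at step 1)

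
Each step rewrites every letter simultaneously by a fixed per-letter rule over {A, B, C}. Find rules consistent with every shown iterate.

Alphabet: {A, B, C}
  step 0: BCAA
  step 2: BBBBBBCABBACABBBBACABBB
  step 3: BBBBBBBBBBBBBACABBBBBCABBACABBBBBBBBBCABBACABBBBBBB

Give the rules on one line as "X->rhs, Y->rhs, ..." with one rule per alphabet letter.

  step 2 ⇒ step 3: BBBBBBCABBACABBBBACABBB ⇒ BB·BB·BB·BB·BB·BB·BA·CAB·BB·BB·CAB·BA·CAB·BB·BB·BB·BB·CAB·BA·CAB·BB·BB·BB
    A ↦ CAB
    B ↦ BB
    C ↦ BA

A->CAB, B->BB, C->BA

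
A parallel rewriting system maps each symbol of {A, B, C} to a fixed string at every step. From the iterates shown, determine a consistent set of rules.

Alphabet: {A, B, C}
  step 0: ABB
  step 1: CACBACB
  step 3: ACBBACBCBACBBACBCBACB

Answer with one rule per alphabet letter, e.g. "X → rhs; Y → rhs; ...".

A->C, B->ACB, C->B

  step 0 ⇒ step 1: ABB ⇒ C·ACB·ACB
    A ↦ C
    B ↦ ACB
    C ↦ B  (constrained at step 1)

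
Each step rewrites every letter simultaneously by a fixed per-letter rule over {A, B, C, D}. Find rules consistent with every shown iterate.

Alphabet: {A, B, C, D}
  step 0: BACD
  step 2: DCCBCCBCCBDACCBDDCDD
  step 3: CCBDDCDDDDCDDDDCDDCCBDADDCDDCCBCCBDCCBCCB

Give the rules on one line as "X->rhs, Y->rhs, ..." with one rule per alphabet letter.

  step 2 ⇒ step 3: DCCBCCBCCBDACCBDDCDD ⇒ CCB·D·D·CDD·D·D·CDD·D·D·CDD·CCB·DA·D·D·CDD·CCB·CCB·D·CCB·CCB
    A ↦ DA
    B ↦ CDD
    C ↦ D
    D ↦ CCB

A->DA, B->CDD, C->D, D->CCB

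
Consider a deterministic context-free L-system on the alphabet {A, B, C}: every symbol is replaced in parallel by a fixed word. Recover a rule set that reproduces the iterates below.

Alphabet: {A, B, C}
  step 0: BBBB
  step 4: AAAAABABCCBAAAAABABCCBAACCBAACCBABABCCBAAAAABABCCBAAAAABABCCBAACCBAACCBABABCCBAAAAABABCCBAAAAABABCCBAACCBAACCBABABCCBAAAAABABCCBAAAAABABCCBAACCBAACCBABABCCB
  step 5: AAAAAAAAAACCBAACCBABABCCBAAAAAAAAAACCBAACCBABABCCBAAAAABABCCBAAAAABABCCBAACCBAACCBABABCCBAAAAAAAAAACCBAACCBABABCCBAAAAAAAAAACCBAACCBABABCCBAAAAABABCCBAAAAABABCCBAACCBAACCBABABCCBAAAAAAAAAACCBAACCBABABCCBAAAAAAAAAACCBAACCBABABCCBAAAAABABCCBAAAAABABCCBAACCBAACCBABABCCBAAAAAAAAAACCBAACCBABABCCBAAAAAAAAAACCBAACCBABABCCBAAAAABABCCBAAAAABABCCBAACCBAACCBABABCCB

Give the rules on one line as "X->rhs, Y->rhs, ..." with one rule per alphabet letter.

A->AA, B->CCB, C->AB

  step 4 ⇒ step 5: AAAAABABCCBAAAAABABCCBAACCBAACCBABABCCBAAAAABABCCBAAAAABABCCBAACCBAACCBABABCCBAAAAABABCCBAAAAABABCCBAACCBAACCBABABCCBAAAAABABCCBAAAAABABCCBAACCBAACCBABABCCB ⇒ AA·AA·AA·AA·AA·CCB·AA·CCB·AB·AB·CCB·AA·AA·AA·AA·AA·CCB·AA·CCB·AB·AB·CCB·AA·AA·AB·AB·CCB·AA·AA·AB·AB·CCB·AA·CCB·AA·CCB·AB·AB·CCB·AA·AA·AA·AA·AA·CCB·AA·CCB·AB·AB·CCB·AA·AA·AA·AA·AA·CCB·AA·CCB·AB·AB·CCB·AA·AA·AB·AB·CCB·AA·AA·AB·AB·CCB·AA·CCB·AA·CCB·AB·AB·CCB·AA·AA·AA·AA·AA·CCB·AA·CCB·AB·AB·CCB·AA·AA·AA·AA·AA·CCB·AA·CCB·AB·AB·CCB·AA·AA·AB·AB·CCB·AA·AA·AB·AB·CCB·AA·CCB·AA·CCB·AB·AB·CCB·AA·AA·AA·AA·AA·CCB·AA·CCB·AB·AB·CCB·AA·AA·AA·AA·AA·CCB·AA·CCB·AB·AB·CCB·AA·AA·AB·AB·CCB·AA·AA·AB·AB·CCB·AA·CCB·AA·CCB·AB·AB·CCB
    A ↦ AA
    B ↦ CCB
    C ↦ AB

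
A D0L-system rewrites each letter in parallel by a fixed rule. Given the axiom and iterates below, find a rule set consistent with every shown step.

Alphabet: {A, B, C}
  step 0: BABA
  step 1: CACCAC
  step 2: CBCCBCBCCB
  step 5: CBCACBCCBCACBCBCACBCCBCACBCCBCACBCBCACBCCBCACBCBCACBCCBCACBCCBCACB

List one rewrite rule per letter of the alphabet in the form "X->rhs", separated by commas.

A->C, B->CA, C->CB

  step 1 ⇒ step 2: CACCAC ⇒ CB·C·CB·CB·C·CB
    A ↦ C
    C ↦ CB
  step 0 ⇒ step 1: BABA ⇒ CA·C·CA·C
    B ↦ CA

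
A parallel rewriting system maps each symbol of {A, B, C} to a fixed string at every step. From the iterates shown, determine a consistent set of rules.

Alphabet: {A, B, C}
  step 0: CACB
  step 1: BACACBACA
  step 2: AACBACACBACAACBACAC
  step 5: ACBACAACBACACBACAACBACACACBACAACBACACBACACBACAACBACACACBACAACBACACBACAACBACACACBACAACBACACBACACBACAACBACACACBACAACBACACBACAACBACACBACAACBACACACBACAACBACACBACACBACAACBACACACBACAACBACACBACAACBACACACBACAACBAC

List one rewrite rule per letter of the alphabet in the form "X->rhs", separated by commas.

  step 1 ⇒ step 2: BACACBACA ⇒ A·AC·BAC·AC·BAC·A·AC·BAC·AC
    A ↦ AC
    B ↦ A
    C ↦ BAC

A->AC, B->A, C->BAC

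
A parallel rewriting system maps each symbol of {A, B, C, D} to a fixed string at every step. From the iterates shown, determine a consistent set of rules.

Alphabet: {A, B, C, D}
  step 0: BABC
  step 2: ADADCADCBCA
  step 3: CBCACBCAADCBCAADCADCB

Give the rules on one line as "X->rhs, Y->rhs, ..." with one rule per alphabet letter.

  step 2 ⇒ step 3: ADADCADCBCA ⇒ CB·CA·CB·CA·AD·CB·CA·AD·C·AD·CB
    A ↦ CB
    B ↦ C
    C ↦ AD
    D ↦ CA

A->CB, B->C, C->AD, D->CA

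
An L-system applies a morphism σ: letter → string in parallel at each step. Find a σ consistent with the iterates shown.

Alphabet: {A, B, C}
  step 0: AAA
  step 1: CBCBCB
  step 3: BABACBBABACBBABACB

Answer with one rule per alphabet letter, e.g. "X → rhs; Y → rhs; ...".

  step 0 ⇒ step 1: AAA ⇒ CB·CB·CB
    A ↦ CB
    B ↦ BA  (constrained at step 1)
    C ↦ B  (constrained at step 1)

A->CB, B->BA, C->B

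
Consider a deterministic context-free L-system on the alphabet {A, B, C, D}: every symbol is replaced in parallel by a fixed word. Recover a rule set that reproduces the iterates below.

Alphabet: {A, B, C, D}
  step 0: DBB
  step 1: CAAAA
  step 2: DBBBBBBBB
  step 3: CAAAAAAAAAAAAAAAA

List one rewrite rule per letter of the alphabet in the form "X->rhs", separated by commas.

  step 2 ⇒ step 3: DBBBBBBBB ⇒ C·AA·AA·AA·AA·AA·AA·AA·AA
    B ↦ AA
    D ↦ C
  step 1 ⇒ step 2: CAAAA ⇒ D·BB·BB·BB·BB
    A ↦ BB
  step 1 ⇒ step 2: CAAAA ⇒ D·BB·BB·BB·BB
    C ↦ D

A->BB, B->AA, C->D, D->C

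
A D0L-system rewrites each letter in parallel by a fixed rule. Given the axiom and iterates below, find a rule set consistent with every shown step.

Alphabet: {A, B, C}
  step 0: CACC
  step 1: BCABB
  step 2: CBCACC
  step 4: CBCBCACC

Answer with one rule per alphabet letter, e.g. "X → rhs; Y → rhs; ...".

  step 1 ⇒ step 2: BCABB ⇒ C·B·CA·C·C
    A ↦ CA
    B ↦ C
    C ↦ B

A->CA, B->C, C->B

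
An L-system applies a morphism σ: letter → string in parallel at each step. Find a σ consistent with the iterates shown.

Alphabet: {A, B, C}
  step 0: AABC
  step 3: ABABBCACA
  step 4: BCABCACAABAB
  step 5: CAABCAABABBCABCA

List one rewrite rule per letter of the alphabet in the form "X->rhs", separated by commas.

  step 4 ⇒ step 5: BCABCACAABAB ⇒ CA·A·B·CA·A·B·A·B·B·CA·B·CA
    A ↦ B
    B ↦ CA
    C ↦ A

A->B, B->CA, C->A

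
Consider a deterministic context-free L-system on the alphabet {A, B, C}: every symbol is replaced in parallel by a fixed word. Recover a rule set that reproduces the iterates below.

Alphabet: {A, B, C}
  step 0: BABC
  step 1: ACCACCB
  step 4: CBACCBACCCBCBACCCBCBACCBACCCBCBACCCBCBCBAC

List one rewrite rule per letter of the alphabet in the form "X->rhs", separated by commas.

  step 0 ⇒ step 1: BABC ⇒ AC·C·AC·CB
    A ↦ C
    B ↦ AC
    C ↦ CB

A->C, B->AC, C->CB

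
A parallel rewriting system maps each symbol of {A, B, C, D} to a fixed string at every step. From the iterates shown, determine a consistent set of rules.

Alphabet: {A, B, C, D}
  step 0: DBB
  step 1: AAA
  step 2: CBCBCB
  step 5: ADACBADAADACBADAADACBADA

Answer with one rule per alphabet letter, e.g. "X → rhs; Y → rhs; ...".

A->CB, B->A, C->AD, D->A

  step 1 ⇒ step 2: AAA ⇒ CB·CB·CB
    A ↦ CB
  step 0 ⇒ step 1: DBB ⇒ A·A·A
    B ↦ A
    C ↦ AD  (constrained at step 2)
  step 0 ⇒ step 1: DBB ⇒ A·A·A
    D ↦ A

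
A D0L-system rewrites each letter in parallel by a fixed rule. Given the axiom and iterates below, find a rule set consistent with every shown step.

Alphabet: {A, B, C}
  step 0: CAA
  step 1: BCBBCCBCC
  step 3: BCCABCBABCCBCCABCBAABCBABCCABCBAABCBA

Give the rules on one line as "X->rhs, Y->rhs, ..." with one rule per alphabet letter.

A->BCC, B->A, C->BCB

  step 0 ⇒ step 1: CAA ⇒ BCB·BCC·BCC
    A ↦ BCC
    C ↦ BCB
    B ↦ A  (constrained at step 1)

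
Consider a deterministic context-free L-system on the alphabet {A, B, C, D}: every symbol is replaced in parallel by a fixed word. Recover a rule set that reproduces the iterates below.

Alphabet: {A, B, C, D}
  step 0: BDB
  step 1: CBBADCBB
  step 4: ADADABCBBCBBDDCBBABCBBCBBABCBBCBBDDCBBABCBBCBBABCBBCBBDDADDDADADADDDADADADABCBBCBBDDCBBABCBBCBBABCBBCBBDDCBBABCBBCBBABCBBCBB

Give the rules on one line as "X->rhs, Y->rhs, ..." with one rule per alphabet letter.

A->DD, B->CBB, C->AB, D->AD

  step 0 ⇒ step 1: BDB ⇒ CBB·AD·CBB
    B ↦ CBB
    D ↦ AD
    A ↦ DD  (constrained at step 1)
    C ↦ AB  (constrained at step 1)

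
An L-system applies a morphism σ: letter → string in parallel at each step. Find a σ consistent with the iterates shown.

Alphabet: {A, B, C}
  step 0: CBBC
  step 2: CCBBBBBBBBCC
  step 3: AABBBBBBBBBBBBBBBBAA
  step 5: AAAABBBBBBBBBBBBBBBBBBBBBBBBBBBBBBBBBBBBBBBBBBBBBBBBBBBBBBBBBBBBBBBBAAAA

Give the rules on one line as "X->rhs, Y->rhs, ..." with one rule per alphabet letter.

  step 2 ⇒ step 3: CCBBBBBBBBCC ⇒ A·A·BB·BB·BB·BB·BB·BB·BB·BB·A·A
    B ↦ BB
    C ↦ A
    A ↦ CC  (constrained at step 3)

A->CC, B->BB, C->A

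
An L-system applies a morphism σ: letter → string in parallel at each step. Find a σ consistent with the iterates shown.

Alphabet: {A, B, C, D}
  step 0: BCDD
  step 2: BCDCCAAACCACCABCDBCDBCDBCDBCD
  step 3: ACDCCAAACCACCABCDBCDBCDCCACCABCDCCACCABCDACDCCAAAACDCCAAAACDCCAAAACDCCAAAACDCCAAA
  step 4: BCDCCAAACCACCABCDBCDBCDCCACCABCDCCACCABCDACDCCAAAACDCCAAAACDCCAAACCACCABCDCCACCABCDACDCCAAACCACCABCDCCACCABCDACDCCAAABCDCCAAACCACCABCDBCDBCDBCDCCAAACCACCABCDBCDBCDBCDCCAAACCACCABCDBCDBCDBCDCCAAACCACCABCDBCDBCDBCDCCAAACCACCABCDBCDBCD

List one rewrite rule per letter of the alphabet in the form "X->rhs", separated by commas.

  step 3 ⇒ step 4: ACDCCAAACCACCABCDBCDBCDCCACCABCDCCACCABCDACDCCAAAACDCCAAAACDCCAAAACDCCAAAACDCCAAA ⇒ BCD·CCA·AA·CCA·CCA·BCD·BCD·BCD·CCA·CCA·BCD·CCA·CCA·BCD·ACD·CCA·AA·ACD·CCA·AA·ACD·CCA·AA·CCA·CCA·BCD·CCA·CCA·BCD·ACD·CCA·AA·CCA·CCA·BCD·CCA·CCA·BCD·ACD·CCA·AA·BCD·CCA·AA·CCA·CCA·BCD·BCD·BCD·BCD·CCA·AA·CCA·CCA·BCD·BCD·BCD·BCD·CCA·AA·CCA·CCA·BCD·BCD·BCD·BCD·CCA·AA·CCA·CCA·BCD·BCD·BCD·BCD·CCA·AA·CCA·CCA·BCD·BCD·BCD
    A ↦ BCD
    B ↦ ACD
    C ↦ CCA
    D ↦ AA

A->BCD, B->ACD, C->CCA, D->AA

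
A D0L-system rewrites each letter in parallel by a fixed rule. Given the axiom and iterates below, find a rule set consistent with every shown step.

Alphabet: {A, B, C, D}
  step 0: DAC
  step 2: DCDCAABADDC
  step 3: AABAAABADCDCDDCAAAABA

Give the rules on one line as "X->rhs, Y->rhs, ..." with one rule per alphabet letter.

  step 2 ⇒ step 3: DCDCAABADDC ⇒ AA·BA·AA·BA·DC·DC·D·DC·AA·AA·BA
    A ↦ DC
    B ↦ D
    C ↦ BA
    D ↦ AA

A->DC, B->D, C->BA, D->AA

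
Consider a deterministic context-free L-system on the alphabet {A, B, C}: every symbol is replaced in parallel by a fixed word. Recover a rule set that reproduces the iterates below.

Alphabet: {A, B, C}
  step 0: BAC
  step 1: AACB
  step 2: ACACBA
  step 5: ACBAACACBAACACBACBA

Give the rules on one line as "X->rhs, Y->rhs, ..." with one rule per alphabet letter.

A->AC, B->A, C->B

  step 1 ⇒ step 2: AACB ⇒ AC·AC·B·A
    A ↦ AC
    B ↦ A
    C ↦ B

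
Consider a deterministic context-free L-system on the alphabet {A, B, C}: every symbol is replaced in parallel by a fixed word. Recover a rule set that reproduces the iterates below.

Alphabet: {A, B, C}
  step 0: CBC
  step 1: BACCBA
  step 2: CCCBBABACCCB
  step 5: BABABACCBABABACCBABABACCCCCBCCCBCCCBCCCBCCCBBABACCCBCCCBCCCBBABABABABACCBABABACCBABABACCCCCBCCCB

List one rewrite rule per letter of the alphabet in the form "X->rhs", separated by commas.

A->CB, B->CC, C->BA

  step 1 ⇒ step 2: BACCBA ⇒ CC·CB·BA·BA·CC·CB
    A ↦ CB
    B ↦ CC
    C ↦ BA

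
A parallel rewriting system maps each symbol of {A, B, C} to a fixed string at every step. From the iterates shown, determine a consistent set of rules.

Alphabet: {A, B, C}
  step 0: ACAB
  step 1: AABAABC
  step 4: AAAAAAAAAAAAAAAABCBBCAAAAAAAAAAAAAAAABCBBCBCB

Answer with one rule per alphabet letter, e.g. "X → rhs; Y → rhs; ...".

  step 0 ⇒ step 1: ACAB ⇒ AA·B·AA·BC
    A ↦ AA
    B ↦ BC
    C ↦ B

A->AA, B->BC, C->B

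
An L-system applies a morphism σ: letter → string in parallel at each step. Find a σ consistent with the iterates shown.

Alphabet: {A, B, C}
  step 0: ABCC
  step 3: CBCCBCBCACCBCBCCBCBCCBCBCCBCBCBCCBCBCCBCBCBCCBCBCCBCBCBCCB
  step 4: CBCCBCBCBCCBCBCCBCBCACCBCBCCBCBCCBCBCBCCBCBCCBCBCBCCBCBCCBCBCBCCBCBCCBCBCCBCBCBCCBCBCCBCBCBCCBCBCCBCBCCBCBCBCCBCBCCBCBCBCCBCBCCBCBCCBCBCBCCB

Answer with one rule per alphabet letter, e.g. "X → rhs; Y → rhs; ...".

A->CAC, B->CCB, C->CB

  step 3 ⇒ step 4: CBCCBCBCACCBCBCCBCBCCBCBCCBCBCBCCBCBCCBCBCBCCBCBCCBCBCBCCB ⇒ CB·CCB·CB·CB·CCB·CB·CCB·CB·CAC·CB·CB·CCB·CB·CCB·CB·CB·CCB·CB·CCB·CB·CB·CCB·CB·CCB·CB·CB·CCB·CB·CCB·CB·CCB·CB·CB·CCB·CB·CCB·CB·CB·CCB·CB·CCB·CB·CCB·CB·CB·CCB·CB·CCB·CB·CB·CCB·CB·CCB·CB·CCB·CB·CB·CCB
    A ↦ CAC
    B ↦ CCB
    C ↦ CB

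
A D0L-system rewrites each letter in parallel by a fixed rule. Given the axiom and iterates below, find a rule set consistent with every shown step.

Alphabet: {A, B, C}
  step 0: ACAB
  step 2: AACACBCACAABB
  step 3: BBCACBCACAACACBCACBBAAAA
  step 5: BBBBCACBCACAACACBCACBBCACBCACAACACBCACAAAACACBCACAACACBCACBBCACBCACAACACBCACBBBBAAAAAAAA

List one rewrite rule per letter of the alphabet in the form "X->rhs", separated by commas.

A->B, B->AA, C->CAC

  step 2 ⇒ step 3: AACACBCACAABB ⇒ B·B·CAC·B·CAC·AA·CAC·B·CAC·B·B·AA·AA
    A ↦ B
    B ↦ AA
    C ↦ CAC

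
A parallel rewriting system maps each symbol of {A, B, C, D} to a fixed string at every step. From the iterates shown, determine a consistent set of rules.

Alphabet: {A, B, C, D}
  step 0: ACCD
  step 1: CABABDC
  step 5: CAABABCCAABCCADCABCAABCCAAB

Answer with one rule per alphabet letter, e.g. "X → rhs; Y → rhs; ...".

  step 0 ⇒ step 1: ACCD ⇒ C·AB·AB·DC
    A ↦ C
    C ↦ AB
    D ↦ DC
    B ↦ A  (constrained at step 1)

A->C, B->A, C->AB, D->DC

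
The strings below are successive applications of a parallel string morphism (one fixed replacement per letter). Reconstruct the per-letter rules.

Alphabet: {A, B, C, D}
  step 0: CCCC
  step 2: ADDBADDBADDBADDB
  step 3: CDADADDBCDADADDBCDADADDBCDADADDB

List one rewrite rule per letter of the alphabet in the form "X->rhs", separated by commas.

  step 2 ⇒ step 3: ADDBADDBADDBADDB ⇒ CD·AD·AD·DB·CD·AD·AD·DB·CD·AD·AD·DB·CD·AD·AD·DB
    A ↦ CD
    B ↦ DB
    D ↦ AD
    C ↦ DB  (constrained at step 0)

A->CD, B->DB, C->DB, D->AD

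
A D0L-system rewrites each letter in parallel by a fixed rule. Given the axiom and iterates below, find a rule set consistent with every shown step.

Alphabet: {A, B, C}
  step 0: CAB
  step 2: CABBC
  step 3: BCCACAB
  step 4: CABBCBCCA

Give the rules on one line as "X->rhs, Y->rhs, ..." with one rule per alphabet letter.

A->C, B->CA, C->B

  step 3 ⇒ step 4: BCCACAB ⇒ CA·B·B·C·B·C·CA
    A ↦ C
    B ↦ CA
    C ↦ B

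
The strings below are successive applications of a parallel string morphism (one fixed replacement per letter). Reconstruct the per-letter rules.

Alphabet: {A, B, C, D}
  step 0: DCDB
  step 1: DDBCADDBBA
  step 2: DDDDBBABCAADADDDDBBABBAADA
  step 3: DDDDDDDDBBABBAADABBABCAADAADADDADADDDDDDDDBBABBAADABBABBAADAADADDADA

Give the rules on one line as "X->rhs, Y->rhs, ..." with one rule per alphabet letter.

  step 2 ⇒ step 3: DDDDBBABCAADADDDDBBABBAADA ⇒ DD·DD·DD·DD·BBA·BBA·ADA·BBA·BCA·ADA·ADA·DD·ADA·DD·DD·DD·DD·BBA·BBA·ADA·BBA·BBA·ADA·ADA·DD·ADA
    A ↦ ADA
    B ↦ BBA
    C ↦ BCA
    D ↦ DD

A->ADA, B->BBA, C->BCA, D->DD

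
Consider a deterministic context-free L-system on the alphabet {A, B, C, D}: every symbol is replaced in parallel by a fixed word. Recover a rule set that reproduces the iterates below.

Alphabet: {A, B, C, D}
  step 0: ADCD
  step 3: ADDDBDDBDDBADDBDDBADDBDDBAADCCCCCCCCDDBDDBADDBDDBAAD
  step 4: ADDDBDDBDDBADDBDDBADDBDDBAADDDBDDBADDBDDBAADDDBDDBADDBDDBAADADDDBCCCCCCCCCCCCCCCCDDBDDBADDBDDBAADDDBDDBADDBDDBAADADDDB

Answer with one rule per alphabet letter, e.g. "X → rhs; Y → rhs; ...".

  step 3 ⇒ step 4: ADDDBDDBDDBADDBDDBADDBDDBAADCCCCCCCCDDBDDBADDBDDBAAD ⇒ AD·DDB·DDB·DDB·A·DDB·DDB·A·DDB·DDB·A·AD·DDB·DDB·A·DDB·DDB·A·AD·DDB·DDB·A·DDB·DDB·A·AD·AD·DDB·CC·CC·CC·CC·CC·CC·CC·CC·DDB·DDB·A·DDB·DDB·A·AD·DDB·DDB·A·DDB·DDB·A·AD·AD·DDB
    A ↦ AD
    B ↦ A
    C ↦ CC
    D ↦ DDB

A->AD, B->A, C->CC, D->DDB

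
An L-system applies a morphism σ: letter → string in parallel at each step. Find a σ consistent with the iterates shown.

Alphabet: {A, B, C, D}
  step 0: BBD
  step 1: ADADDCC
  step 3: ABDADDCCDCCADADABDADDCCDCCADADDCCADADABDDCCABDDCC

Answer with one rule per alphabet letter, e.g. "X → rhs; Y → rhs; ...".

  step 0 ⇒ step 1: BBD ⇒ AD·AD·DCC
    B ↦ AD
    D ↦ DCC
    A ↦ ABD  (constrained at step 1)
    C ↦ AD  (constrained at step 1)

A->ABD, B->AD, C->AD, D->DCC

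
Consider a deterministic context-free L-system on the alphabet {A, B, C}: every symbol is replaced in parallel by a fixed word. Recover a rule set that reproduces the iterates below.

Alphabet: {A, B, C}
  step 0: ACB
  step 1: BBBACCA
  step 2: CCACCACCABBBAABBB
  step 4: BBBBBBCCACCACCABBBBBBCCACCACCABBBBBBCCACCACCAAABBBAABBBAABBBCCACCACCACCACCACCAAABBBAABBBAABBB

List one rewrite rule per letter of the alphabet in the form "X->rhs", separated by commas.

A->BBB, B->CCA, C->A

  step 1 ⇒ step 2: BBBACCA ⇒ CCA·CCA·CCA·BBB·A·A·BBB
    A ↦ BBB
    B ↦ CCA
    C ↦ A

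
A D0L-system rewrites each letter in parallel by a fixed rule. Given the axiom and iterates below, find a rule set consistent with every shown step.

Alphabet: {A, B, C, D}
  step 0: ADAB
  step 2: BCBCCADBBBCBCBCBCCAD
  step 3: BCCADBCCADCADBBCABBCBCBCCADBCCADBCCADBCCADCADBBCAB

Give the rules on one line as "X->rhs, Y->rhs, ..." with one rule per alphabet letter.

A->BB, B->BC, C->CAD, D->CAB

  step 2 ⇒ step 3: BCBCCADBBBCBCBCBCCAD ⇒ BC·CAD·BC·CAD·CAD·BB·CAB·BC·BC·BC·CAD·BC·CAD·BC·CAD·BC·CAD·CAD·BB·CAB
    A ↦ BB
    B ↦ BC
    C ↦ CAD
    D ↦ CAB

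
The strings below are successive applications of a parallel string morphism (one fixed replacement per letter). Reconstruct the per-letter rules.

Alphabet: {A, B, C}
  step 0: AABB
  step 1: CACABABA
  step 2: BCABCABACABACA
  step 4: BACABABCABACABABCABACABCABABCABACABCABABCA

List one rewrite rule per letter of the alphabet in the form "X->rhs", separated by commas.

A->CA, B->BA, C->B

  step 1 ⇒ step 2: CACABABA ⇒ B·CA·B·CA·BA·CA·BA·CA
    A ↦ CA
    B ↦ BA
    C ↦ B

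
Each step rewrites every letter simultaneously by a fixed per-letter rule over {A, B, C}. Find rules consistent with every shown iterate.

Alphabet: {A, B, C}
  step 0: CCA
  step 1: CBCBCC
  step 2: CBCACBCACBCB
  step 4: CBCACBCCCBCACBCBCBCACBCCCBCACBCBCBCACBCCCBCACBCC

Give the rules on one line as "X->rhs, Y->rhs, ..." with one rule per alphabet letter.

  step 1 ⇒ step 2: CBCBCC ⇒ CB·CA·CB·CA·CB·CB
    B ↦ CA
    C ↦ CB
  step 0 ⇒ step 1: CCA ⇒ CB·CB·CC
    A ↦ CC

A->CC, B->CA, C->CB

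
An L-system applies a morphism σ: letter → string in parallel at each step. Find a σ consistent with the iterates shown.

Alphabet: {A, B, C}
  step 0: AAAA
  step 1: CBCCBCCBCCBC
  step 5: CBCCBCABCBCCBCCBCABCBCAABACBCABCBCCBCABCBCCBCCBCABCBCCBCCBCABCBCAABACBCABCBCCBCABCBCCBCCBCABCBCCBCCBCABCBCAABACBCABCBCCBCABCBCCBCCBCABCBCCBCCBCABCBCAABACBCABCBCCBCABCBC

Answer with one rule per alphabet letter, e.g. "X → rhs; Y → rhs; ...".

A->CBC, B->AB, C->A

  step 0 ⇒ step 1: AAAA ⇒ CBC·CBC·CBC·CBC
    A ↦ CBC
    B ↦ AB  (constrained at step 1)
    C ↦ A  (constrained at step 1)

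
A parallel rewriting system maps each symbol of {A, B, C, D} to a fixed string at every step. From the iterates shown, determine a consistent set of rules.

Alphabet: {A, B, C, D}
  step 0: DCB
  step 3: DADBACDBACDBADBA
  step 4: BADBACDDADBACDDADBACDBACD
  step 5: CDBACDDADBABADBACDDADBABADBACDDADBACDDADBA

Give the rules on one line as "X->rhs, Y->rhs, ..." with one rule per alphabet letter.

A->D, B->C, C->DAD, D->BA

  step 4 ⇒ step 5: BADBACDDADBACDDADBACDBACD ⇒ C·D·BA·C·D·DAD·BA·BA·D·BA·C·D·DAD·BA·BA·D·BA·C·D·DAD·BA·C·D·DAD·BA
    A ↦ D
    B ↦ C
    C ↦ DAD
    D ↦ BA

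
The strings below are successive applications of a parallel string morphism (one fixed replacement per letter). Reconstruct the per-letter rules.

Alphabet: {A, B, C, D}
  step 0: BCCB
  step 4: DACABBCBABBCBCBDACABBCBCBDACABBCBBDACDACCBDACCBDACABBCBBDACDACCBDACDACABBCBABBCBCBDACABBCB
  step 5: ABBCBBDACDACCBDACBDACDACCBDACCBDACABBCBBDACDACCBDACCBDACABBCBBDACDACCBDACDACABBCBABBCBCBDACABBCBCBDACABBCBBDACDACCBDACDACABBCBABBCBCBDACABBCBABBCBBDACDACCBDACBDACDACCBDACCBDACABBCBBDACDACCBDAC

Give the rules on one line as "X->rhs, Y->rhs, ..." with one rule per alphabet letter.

  step 4 ⇒ step 5: DACABBCBABBCBCBDACABBCBCBDACABBCBBDACDACCBDACCBDACABBCBBDACDACCBDACDACABBCBABBCBCBDACABBCB ⇒ AB·B·CB·B·DAC·DAC·CB·DAC·B·DAC·DAC·CB·DAC·CB·DAC·AB·B·CB·B·DAC·DAC·CB·DAC·CB·DAC·AB·B·CB·B·DAC·DAC·CB·DAC·DAC·AB·B·CB·AB·B·CB·CB·DAC·AB·B·CB·CB·DAC·AB·B·CB·B·DAC·DAC·CB·DAC·DAC·AB·B·CB·AB·B·CB·CB·DAC·AB·B·CB·AB·B·CB·B·DAC·DAC·CB·DAC·B·DAC·DAC·CB·DAC·CB·DAC·AB·B·CB·B·DAC·DAC·CB·DAC
    A ↦ B
    B ↦ DAC
    C ↦ CB
    D ↦ AB

A->B, B->DAC, C->CB, D->AB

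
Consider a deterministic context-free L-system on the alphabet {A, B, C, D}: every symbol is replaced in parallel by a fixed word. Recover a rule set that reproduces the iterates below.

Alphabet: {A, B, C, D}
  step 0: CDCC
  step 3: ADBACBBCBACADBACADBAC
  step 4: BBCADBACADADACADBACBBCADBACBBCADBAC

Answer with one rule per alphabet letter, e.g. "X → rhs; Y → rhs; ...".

  step 3 ⇒ step 4: ADBACBBCBACADBACADBAC ⇒ B·BC·AD·B·AC·AD·AD·AC·AD·B·AC·B·BC·AD·B·AC·B·BC·AD·B·AC
    A ↦ B
    B ↦ AD
    C ↦ AC
    D ↦ BC

A->B, B->AD, C->AC, D->BC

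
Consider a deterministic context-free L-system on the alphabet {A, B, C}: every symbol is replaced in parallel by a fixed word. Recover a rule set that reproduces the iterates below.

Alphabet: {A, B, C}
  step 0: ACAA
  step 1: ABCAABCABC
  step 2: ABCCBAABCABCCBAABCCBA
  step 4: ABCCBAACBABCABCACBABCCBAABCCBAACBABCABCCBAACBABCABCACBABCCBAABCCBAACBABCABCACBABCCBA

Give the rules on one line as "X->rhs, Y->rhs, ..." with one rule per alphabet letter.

A->ABC, B->CB, C->A

  step 1 ⇒ step 2: ABCAABCABC ⇒ ABC·CB·A·ABC·ABC·CB·A·ABC·CB·A
    A ↦ ABC
    B ↦ CB
    C ↦ A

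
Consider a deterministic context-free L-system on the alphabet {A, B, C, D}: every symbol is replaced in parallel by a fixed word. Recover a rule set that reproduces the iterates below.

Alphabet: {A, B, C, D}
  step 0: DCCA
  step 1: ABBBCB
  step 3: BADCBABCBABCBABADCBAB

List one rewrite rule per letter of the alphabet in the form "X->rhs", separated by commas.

  step 0 ⇒ step 1: DCCA ⇒ AB·B·B·CB
    A ↦ CB
    C ↦ B
    D ↦ AB
    B ↦ AD  (constrained at step 1)

A->CB, B->AD, C->B, D->AB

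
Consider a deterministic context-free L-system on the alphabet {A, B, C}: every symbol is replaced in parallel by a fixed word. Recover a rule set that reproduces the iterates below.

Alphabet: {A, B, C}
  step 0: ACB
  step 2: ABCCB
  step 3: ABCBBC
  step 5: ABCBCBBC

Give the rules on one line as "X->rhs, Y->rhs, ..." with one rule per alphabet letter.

  step 2 ⇒ step 3: ABCCB ⇒ AB·C·B·B·C
    A ↦ AB
    B ↦ C
    C ↦ B

A->AB, B->C, C->B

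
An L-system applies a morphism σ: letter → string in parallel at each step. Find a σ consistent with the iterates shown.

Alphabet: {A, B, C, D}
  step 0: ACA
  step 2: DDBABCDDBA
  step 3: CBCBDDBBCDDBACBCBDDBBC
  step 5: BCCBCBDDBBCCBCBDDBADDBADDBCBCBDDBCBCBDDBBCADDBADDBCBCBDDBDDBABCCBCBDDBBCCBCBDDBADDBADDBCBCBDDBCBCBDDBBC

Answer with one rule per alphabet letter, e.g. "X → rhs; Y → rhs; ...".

A->BC, B->DDB, C->A, D->CB

  step 2 ⇒ step 3: DDBABCDDBA ⇒ CB·CB·DDB·BC·DDB·A·CB·CB·DDB·BC
    A ↦ BC
    B ↦ DDB
    C ↦ A
    D ↦ CB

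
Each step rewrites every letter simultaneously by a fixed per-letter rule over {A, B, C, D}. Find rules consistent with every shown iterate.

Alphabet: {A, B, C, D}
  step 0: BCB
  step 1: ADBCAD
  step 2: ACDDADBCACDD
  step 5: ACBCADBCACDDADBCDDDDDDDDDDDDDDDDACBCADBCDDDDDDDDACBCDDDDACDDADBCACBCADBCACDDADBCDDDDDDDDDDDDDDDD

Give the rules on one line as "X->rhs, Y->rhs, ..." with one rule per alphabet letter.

  step 1 ⇒ step 2: ADBCAD ⇒ AC·DD·AD·BC·AC·DD
    A ↦ AC
    B ↦ AD
    C ↦ BC
    D ↦ DD

A->AC, B->AD, C->BC, D->DD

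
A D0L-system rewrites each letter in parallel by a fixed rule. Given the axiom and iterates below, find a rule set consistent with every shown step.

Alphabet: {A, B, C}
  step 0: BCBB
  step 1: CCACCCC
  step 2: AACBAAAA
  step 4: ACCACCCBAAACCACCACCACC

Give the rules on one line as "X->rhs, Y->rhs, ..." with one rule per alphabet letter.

  step 1 ⇒ step 2: CCACCCC ⇒ A·A·CB·A·A·A·A
    A ↦ CB
    C ↦ A
  step 0 ⇒ step 1: BCBB ⇒ CC·A·CC·CC
    B ↦ CC

A->CB, B->CC, C->A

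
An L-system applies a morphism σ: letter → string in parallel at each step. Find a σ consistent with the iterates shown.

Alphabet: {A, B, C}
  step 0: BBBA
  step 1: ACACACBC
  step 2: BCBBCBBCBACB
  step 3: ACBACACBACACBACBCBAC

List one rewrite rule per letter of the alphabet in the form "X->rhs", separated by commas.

  step 2 ⇒ step 3: BCBBCBBCBACB ⇒ AC·B·AC·AC·B·AC·AC·B·AC·BC·B·AC
    A ↦ BC
    B ↦ AC
    C ↦ B

A->BC, B->AC, C->B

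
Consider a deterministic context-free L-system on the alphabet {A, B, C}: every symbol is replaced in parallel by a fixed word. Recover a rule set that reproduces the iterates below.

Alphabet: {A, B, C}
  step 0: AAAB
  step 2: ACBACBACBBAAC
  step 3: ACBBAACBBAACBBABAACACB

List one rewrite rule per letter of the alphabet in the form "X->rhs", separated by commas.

  step 2 ⇒ step 3: ACBACBACBBAAC ⇒ AC·B·BA·AC·B·BA·AC·B·BA·BA·AC·AC·B
    A ↦ AC
    B ↦ BA
    C ↦ B

A->AC, B->BA, C->B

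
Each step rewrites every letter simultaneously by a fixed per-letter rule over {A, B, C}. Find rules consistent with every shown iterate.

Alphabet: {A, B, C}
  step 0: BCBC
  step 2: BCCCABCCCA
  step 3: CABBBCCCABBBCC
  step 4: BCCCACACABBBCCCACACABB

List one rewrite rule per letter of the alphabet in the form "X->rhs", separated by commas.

A->CC, B->CA, C->B

  step 3 ⇒ step 4: CABBBCCCABBBCC ⇒ B·CC·CA·CA·CA·B·B·B·CC·CA·CA·CA·B·B
    A ↦ CC
    B ↦ CA
    C ↦ B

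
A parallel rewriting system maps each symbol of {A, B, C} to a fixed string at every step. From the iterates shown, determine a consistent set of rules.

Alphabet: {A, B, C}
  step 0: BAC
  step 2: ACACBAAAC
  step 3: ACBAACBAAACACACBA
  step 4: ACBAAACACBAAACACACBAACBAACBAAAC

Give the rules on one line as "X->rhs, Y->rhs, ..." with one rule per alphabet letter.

  step 3 ⇒ step 4: ACBAACBAAACACACBA ⇒ AC·BA·A·AC·AC·BA·A·AC·AC·AC·BA·AC·BA·AC·BA·A·AC
    A ↦ AC
    B ↦ A
    C ↦ BA

A->AC, B->A, C->BA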